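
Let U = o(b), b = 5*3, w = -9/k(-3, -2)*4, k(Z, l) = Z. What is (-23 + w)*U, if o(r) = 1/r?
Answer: -11/15 ≈ -0.73333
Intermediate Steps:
w = 12 (w = -9/(-3)*4 = -9*(-⅓)*4 = 3*4 = 12)
b = 15
U = 1/15 ≈ 0.066667
(-23 + w)*U = (-23 + 12)*(1/15) = -11*1/15 = -11/15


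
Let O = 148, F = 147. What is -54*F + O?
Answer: -7790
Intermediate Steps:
-54*F + O = -54*147 + 148 = -7938 + 148 = -7790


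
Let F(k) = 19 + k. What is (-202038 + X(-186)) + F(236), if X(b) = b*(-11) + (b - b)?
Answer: -199737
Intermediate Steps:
X(b) = -11*b (X(b) = -11*b + 0 = -11*b)
(-202038 + X(-186)) + F(236) = (-202038 - 11*(-186)) + (19 + 236) = (-202038 + 2046) + 255 = -199992 + 255 = -199737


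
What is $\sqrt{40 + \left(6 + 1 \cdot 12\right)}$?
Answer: $\sqrt{58} \approx 7.6158$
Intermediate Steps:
$\sqrt{40 + \left(6 + 1 \cdot 12\right)} = \sqrt{40 + \left(6 + 12\right)} = \sqrt{40 + 18} = \sqrt{58}$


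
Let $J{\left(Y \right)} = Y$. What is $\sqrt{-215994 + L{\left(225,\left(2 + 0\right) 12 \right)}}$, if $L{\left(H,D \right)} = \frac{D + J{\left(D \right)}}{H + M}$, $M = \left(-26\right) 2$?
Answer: $\frac{13 i \sqrt{38251338}}{173} \approx 464.75 i$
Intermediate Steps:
$M = -52$
$L{\left(H,D \right)} = \frac{2 D}{-52 + H}$ ($L{\left(H,D \right)} = \frac{D + D}{H - 52} = \frac{2 D}{-52 + H}$)
$\sqrt{-215994 + L{\left(225,\left(2 + 0\right) 12 \right)}} = \sqrt{-215994 + \frac{2 \left(2 + 0\right) 12}{-52 + 225}} = \sqrt{-215994 + \frac{2 \cdot 2 \cdot 12}{173}} = \sqrt{-215994 + 2 \cdot 24 \cdot \frac{1}{173}} = \sqrt{-215994 + \frac{48}{173}} = \sqrt{- \frac{37366914}{173}} = \frac{13 i \sqrt{38251338}}{173}$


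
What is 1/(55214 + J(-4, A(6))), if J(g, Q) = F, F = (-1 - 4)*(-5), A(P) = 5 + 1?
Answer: 1/55239 ≈ 1.8103e-5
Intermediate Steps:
A(P) = 6
F = 25 (F = -5*(-5) = 25)
J(g, Q) = 25
1/(55214 + J(-4, A(6))) = 1/(55214 + 25) = 1/55239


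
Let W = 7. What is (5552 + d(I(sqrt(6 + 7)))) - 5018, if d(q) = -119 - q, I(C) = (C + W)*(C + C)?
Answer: 389 - 14*sqrt(13) ≈ 338.52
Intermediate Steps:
I(C) = 2*C*(7 + C) (I(C) = (C + 7)*(C + C) = (7 + C)*(2*C) = 2*C*(7 + C))
(5552 + d(I(sqrt(6 + 7)))) - 5018 = (5552 + (-119 - 2*sqrt(6 + 7)*(7 + sqrt(6 + 7)))) - 5018 = (5552 + (-119 - 2*sqrt(13)*(7 + sqrt(13)))) - 5018 = (5433 - 2*sqrt(13)*(7 + sqrt(13))) - 5018 = 415 - 2*sqrt(13)*(7 + sqrt(13))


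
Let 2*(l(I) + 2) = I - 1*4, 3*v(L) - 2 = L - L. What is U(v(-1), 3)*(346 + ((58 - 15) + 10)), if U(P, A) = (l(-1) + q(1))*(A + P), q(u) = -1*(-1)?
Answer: -10241/2 ≈ -5120.5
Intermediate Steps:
v(L) = 2/3 (v(L) = 2/3 + (L - L)/3 = 2/3 + (1/3)*0 = 2/3 + 0 = 2/3)
q(u) = 1
l(I) = -4 + I/2 (l(I) = -2 + (I - 1*4)/2 = -2 + (I - 4)/2 = -2 + (-4 + I)/2 = -2 + (-2 + I/2) = -4 + I/2)
U(P, A) = -7*A/2 - 7*P/2 (U(P, A) = ((-4 + (1/2)*(-1)) + 1)*(A + P) = ((-4 - 1/2) + 1)*(A + P) = (-9/2 + 1)*(A + P) = -7*(A + P)/2 = -7*A/2 - 7*P/2)
U(v(-1), 3)*(346 + ((58 - 15) + 10)) = (-7/2*3 - 7/2*2/3)*(346 + ((58 - 15) + 10)) = (-21/2 - 7/3)*(346 + (43 + 10)) = -77*(346 + 53)/6 = -77/6*399 = -10241/2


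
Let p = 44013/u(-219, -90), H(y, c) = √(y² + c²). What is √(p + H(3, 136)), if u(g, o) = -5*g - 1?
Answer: √(48150222 + 1196836*√18505)/1094 ≈ 13.276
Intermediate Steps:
u(g, o) = -1 - 5*g
H(y, c) = √(c² + y²)
p = 44013/1094 (p = 44013/(-1 - 5*(-219)) = 44013/(-1 + 1095) = 44013/1094 ≈ 40.231)
√(p + H(3, 136)) = √(44013/1094 + √(136² + 3²)) = √(44013/1094 + √(18496 + 9)) = √(44013/1094 + √18505)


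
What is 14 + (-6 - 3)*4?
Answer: -22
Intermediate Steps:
14 + (-6 - 3)*4 = 14 - 9*4 = 14 - 36 = -22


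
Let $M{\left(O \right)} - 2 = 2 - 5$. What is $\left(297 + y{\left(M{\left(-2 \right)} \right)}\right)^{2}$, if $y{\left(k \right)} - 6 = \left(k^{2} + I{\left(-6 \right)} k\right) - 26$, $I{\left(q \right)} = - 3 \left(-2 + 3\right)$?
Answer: $78961$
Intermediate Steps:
$M{\left(O \right)} = -1$ ($M{\left(O \right)} = 2 + \left(2 - 5\right) = 2 - 3 = -1$)
$I{\left(q \right)} = -3$ ($I{\left(q \right)} = \left(-3\right) 1 = -3$)
$y{\left(k \right)} = -20 + k^{2} - 3 k$ ($y{\left(k \right)} = 6 - \left(26 - k^{2} + 3 k\right) = -20 + k^{2} - 3 k$)
$\left(297 + y{\left(M{\left(-2 \right)} \right)}\right)^{2} = \left(297 - \left(17 - 1\right)\right)^{2} = \left(297 + \left(-20 + 1 + 3\right)\right)^{2} = \left(297 - 16\right)^{2} = 281^{2} = 78961$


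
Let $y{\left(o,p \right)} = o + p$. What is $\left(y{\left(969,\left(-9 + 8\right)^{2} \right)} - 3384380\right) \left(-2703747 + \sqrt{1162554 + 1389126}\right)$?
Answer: $9147884637270 - 81201840 \sqrt{4430} \approx 9.1425 \cdot 10^{12}$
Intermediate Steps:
$\left(y{\left(969,\left(-9 + 8\right)^{2} \right)} - 3384380\right) \left(-2703747 + \sqrt{1162554 + 1389126}\right) = \left(\left(969 + \left(-9 + 8\right)^{2}\right) - 3384380\right) \left(-2703747 + \sqrt{1162554 + 1389126}\right) = \left(\left(969 + \left(-1\right)^{2}\right) - 3384380\right) \left(-2703747 + \sqrt{2551680}\right) = \left(\left(969 + 1\right) - 3384380\right) \left(-2703747 + 24 \sqrt{4430}\right) = \left(970 - 3384380\right) \left(-2703747 + 24 \sqrt{4430}\right) = - 3383410 \left(-2703747 + 24 \sqrt{4430}\right) = 9147884637270 - 81201840 \sqrt{4430}$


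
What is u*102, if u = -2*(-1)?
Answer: 204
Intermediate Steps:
u = 2
u*102 = 2*102 = 204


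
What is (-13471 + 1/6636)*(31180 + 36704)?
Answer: -505699340635/553 ≈ -9.1447e+8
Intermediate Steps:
(-13471 + 1/6636)*(31180 + 36704) = (-13471 + 1/6636)*67884 = -89393555/6636*67884 = -505699340635/553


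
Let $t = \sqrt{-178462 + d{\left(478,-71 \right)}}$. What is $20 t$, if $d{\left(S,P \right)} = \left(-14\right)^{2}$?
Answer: $20 i \sqrt{178266} \approx 8444.3 i$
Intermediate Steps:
$d{\left(S,P \right)} = 196$
$t = i \sqrt{178266}$ ($t = \sqrt{-178462 + 196} = \sqrt{-178266} = i \sqrt{178266} \approx 422.22 i$)
$20 t = 20 i \sqrt{178266}$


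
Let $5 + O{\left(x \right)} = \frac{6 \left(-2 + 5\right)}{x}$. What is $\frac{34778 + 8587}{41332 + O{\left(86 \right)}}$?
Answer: $\frac{372939}{355414} \approx 1.0493$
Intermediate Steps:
$O{\left(x \right)} = -5 + \frac{18}{x}$ ($O{\left(x \right)} = -5 + \frac{6 \left(-2 + 5\right)}{x} = -5 + \frac{6 \cdot 3}{x} = -5 + \frac{18}{x}$)
$\frac{34778 + 8587}{41332 + O{\left(86 \right)}} = \frac{34778 + 8587}{41332 - \left(5 - \frac{18}{86}\right)} = \frac{43365}{41332 + \left(-5 + 18 \cdot \frac{1}{86}\right)} = \frac{43365}{41332 + \left(-5 + \frac{9}{43}\right)} = \frac{43365}{41332 - \frac{206}{43}} = \frac{43365}{\frac{1777070}{43}} = 43365 \cdot \frac{43}{1777070} = \frac{372939}{355414}$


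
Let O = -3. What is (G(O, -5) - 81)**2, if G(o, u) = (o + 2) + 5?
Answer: 5929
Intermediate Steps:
G(o, u) = 7 + o (G(o, u) = (2 + o) + 5 = 7 + o)
(G(O, -5) - 81)**2 = ((7 - 3) - 81)**2 = (4 - 81)**2 = (-77)**2 = 5929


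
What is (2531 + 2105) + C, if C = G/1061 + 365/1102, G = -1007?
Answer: 5419790743/1169222 ≈ 4635.4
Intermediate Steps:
C = -722449/1169222 (C = -1007/1061 + 365/1102 = -722449/1169222 ≈ -0.61789)
(2531 + 2105) + C = (2531 + 2105) - 722449/1169222 = 4636 - 722449/1169222 = 5419790743/1169222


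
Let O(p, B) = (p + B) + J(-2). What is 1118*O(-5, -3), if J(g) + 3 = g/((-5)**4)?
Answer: -7688486/625 ≈ -12302.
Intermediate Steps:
J(g) = -3 + g/625 (J(g) = -3 + g/((-5)**4) = -3 + g/625)
O(p, B) = -1877/625 + B + p (O(p, B) = (p + B) + (-3 + (1/625)*(-2)) = (B + p) + (-3 - 2/625) = (B + p) - 1877/625 = -1877/625 + B + p)
1118*O(-5, -3) = 1118*(-1877/625 - 3 - 5) = 1118*(-6877/625) = -7688486/625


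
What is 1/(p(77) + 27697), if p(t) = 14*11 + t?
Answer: 1/27928 ≈ 3.5806e-5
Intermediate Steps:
p(t) = 154 + t
1/(p(77) + 27697) = 1/((154 + 77) + 27697) = 1/(231 + 27697) = 1/27928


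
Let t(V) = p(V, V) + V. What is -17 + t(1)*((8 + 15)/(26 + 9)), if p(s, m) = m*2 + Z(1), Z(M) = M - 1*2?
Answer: -549/35 ≈ -15.686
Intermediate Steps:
Z(M) = -2 + M (Z(M) = M - 2 = -2 + M)
p(s, m) = -1 + 2*m (p(s, m) = m*2 + (-2 + 1) = 2*m - 1 = -1 + 2*m)
t(V) = -1 + 3*V (t(V) = (-1 + 2*V) + V = -1 + 3*V)
-17 + t(1)*((8 + 15)/(26 + 9)) = -17 + (-1 + 3*1)*((8 + 15)/(26 + 9)) = -17 + (-1 + 3)*(23/35) = -17 + 2*(23*(1/35)) = -17 + 2*(23/35) = -17 + 46/35 = -549/35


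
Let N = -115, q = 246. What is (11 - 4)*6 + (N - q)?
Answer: -319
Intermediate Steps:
(11 - 4)*6 + (N - q) = (11 - 4)*6 + (-115 - 1*246) = 7*6 + (-115 - 246) = 42 - 361 = -319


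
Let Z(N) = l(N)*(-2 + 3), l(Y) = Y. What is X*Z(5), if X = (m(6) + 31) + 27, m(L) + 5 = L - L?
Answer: 265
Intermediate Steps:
m(L) = -5 (m(L) = -5 + (L - L) = -5 + 0 = -5)
Z(N) = N (Z(N) = N*(-2 + 3) = N*1 = N)
X = 53 (X = (-5 + 31) + 27 = 26 + 27 = 53)
X*Z(5) = 53*5 = 265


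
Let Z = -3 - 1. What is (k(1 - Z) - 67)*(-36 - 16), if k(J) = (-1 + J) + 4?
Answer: 3068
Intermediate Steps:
Z = -4
k(J) = 3 + J
(k(1 - Z) - 67)*(-36 - 16) = ((3 + (1 - 1*(-4))) - 67)*(-36 - 16) = ((3 + (1 + 4)) - 67)*(-52) = ((3 + 5) - 67)*(-52) = (8 - 67)*(-52) = -59*(-52) = 3068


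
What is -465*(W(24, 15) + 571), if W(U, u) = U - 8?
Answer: -272955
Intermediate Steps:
W(U, u) = -8 + U
-465*(W(24, 15) + 571) = -465*((-8 + 24) + 571) = -465*(16 + 571) = -465*587 = -272955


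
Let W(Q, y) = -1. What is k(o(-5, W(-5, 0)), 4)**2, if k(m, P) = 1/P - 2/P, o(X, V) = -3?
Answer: 1/16 ≈ 0.062500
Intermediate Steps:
k(m, P) = -1/P (k(m, P) = 1/P - 2/P = -1/P)
k(o(-5, W(-5, 0)), 4)**2 = (-1/4)**2 = 1/16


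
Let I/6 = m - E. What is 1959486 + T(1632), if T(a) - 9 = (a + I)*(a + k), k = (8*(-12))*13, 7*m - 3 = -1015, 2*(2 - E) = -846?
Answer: 8917233/7 ≈ 1.2739e+6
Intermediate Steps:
E = 425 (E = 2 - ½*(-846) = 2 + 423 = 425)
m = -1012/7 (m = 3/7 + (⅐)*(-1015) = 3/7 - 145 = -1012/7 ≈ -144.57)
k = -1248 (k = -96*13 = -1248)
I = -23922/7 (I = 6*(-1012/7 - 1*425) = 6*(-1012/7 - 425) = 6*(-3987/7) = -23922/7 ≈ -3417.4)
T(a) = 9 + (-1248 + a)*(-23922/7 + a) (T(a) = 9 + (a - 23922/7)*(a - 1248) = 9 + (-23922/7 + a)*(-1248 + a) = 9 + (-1248 + a)*(-23922/7 + a))
1959486 + T(1632) = 1959486 + (29854719/7 + 1632² - 32658/7*1632) = 1959486 + (29854719/7 + 2663424 - 53297856/7) = 1959486 - 4799169/7 = 8917233/7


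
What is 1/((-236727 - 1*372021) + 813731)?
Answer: 1/204983 ≈ 4.8785e-6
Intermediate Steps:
1/((-236727 - 1*372021) + 813731) = 1/((-236727 - 372021) + 813731) = 1/(-608748 + 813731) = 1/204983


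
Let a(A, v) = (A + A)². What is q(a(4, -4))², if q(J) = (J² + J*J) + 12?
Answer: 67305616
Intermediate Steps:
a(A, v) = 4*A² (a(A, v) = (2*A)² = 4*A²)
q(J) = 12 + 2*J² (q(J) = (J² + J²) + 12 = 2*J² + 12 = 12 + 2*J²)
q(a(4, -4))² = (12 + 2*(4*4²)²)² = (12 + 2*(4*16)²)² = (12 + 2*64²)² = (12 + 2*4096)² = (12 + 8192)² = 8204² = 67305616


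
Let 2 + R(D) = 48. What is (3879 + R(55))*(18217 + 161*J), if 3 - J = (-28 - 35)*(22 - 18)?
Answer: 232642600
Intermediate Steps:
J = 255 (J = 3 - (-28 - 35)*(22 - 18) = 3 - (-63)*4 = 3 - 1*(-252) = 3 + 252 = 255)
R(D) = 46 (R(D) = -2 + 48 = 46)
(3879 + R(55))*(18217 + 161*J) = (3879 + 46)*(18217 + 161*255) = 3925*(18217 + 41055) = 3925*59272 = 232642600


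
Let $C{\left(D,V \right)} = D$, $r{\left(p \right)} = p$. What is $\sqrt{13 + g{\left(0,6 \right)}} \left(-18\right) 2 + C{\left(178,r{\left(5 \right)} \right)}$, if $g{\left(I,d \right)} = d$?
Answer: $178 - 36 \sqrt{19} \approx 21.08$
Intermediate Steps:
$\sqrt{13 + g{\left(0,6 \right)}} \left(-18\right) 2 + C{\left(178,r{\left(5 \right)} \right)} = \sqrt{13 + 6} \left(-18\right) 2 + 178 = \sqrt{19} \left(-18\right) 2 + 178 = - 18 \sqrt{19} \cdot 2 + 178 = - 36 \sqrt{19} + 178 = 178 - 36 \sqrt{19}$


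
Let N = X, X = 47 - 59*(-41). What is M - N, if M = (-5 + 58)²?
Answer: 343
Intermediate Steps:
X = 2466 (X = 47 + 2419 = 2466)
N = 2466
M = 2809 (M = 53² = 2809)
M - N = 2809 - 1*2466 = 2809 - 2466 = 343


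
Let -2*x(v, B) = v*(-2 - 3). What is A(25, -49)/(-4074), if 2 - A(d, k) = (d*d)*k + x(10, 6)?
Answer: -15301/2037 ≈ -7.5115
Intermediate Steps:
x(v, B) = 5*v/2 (x(v, B) = -v*(-2 - 3)/2 = -v*(-5)/2 = -(-5)*v/2 = 5*v/2)
A(d, k) = -23 - k*d² (A(d, k) = 2 - ((d*d)*k + (5/2)*10) = 2 - (d²*k + 25) = 2 - (k*d² + 25) = 2 - (25 + k*d²) = 2 + (-25 - k*d²) = -23 - k*d²)
A(25, -49)/(-4074) = (-23 - 1*(-49)*25²)/(-4074) = (-23 - 1*(-49)*625)*(-1/4074) = (-23 + 30625)*(-1/4074) = 30602*(-1/4074) = -15301/2037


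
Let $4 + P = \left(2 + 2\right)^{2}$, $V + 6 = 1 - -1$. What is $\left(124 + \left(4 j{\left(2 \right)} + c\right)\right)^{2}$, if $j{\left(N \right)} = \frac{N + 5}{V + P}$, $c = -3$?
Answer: $\frac{62001}{4} \approx 15500.0$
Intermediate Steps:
$V = -4$ ($V = -6 + \left(1 - -1\right) = -6 + \left(1 + 1\right) = -6 + 2 = -4$)
$P = 12$ ($P = -4 + \left(2 + 2\right)^{2} = -4 + 4^{2} = -4 + 16 = 12$)
$j{\left(N \right)} = \frac{5}{8} + \frac{N}{8}$ ($j{\left(N \right)} = \frac{N + 5}{-4 + 12} = \frac{5 + N}{8} = \left(5 + N\right) \frac{1}{8} = \frac{5}{8} + \frac{N}{8}$)
$\left(124 + \left(4 j{\left(2 \right)} + c\right)\right)^{2} = \left(124 - \left(3 - 4 \left(\frac{5}{8} + \frac{1}{8} \cdot 2\right)\right)\right)^{2} = \left(124 - \left(3 - 4 \left(\frac{5}{8} + \frac{1}{4}\right)\right)\right)^{2} = \left(124 + \left(4 \cdot \frac{7}{8} - 3\right)\right)^{2} = \left(124 + \left(\frac{7}{2} - 3\right)\right)^{2} = \left(124 + \frac{1}{2}\right)^{2} = \left(\frac{249}{2}\right)^{2} = \frac{62001}{4}$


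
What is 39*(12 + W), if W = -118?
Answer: -4134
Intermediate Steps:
39*(12 + W) = 39*(12 - 118) = 39*(-106) = -4134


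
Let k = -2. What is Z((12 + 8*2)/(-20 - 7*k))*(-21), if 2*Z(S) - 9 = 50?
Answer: -1239/2 ≈ -619.50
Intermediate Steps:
Z(S) = 59/2 (Z(S) = 9/2 + (1/2)*50 = 9/2 + 25 = 59/2)
Z((12 + 8*2)/(-20 - 7*k))*(-21) = (59/2)*(-21) = -1239/2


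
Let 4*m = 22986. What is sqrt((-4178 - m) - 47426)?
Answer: I*sqrt(229402)/2 ≈ 239.48*I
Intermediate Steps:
m = 11493/2 (m = (1/4)*22986 = 11493/2 ≈ 5746.5)
sqrt((-4178 - m) - 47426) = sqrt((-4178 - 1*11493/2) - 47426) = sqrt((-4178 - 11493/2) - 47426) = sqrt(-19849/2 - 47426) = sqrt(-114701/2) = I*sqrt(229402)/2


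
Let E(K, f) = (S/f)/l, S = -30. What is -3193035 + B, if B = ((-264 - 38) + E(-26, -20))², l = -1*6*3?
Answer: -446656415/144 ≈ -3.1018e+6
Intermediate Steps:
l = -18 (l = -6*3 = -18)
E(K, f) = 5/(3*f) (E(K, f) = -30/f/(-18) = -30/f*(-1/18) = 5/(3*f))
B = 13140625/144 (B = ((-264 - 38) + (5/3)/(-20))² = (-302 + (5/3)*(-1/20))² = (-302 - 1/12)² = (-3625/12)² = 13140625/144 ≈ 91254.)
-3193035 + B = -3193035 + 13140625/144 = -446656415/144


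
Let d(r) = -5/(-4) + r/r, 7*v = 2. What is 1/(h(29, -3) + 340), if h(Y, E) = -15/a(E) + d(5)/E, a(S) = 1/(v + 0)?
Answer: 28/9379 ≈ 0.0029854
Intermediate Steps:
v = 2/7 (v = (⅐)*2 = 2/7 ≈ 0.28571)
d(r) = 9/4 (d(r) = -5*(-¼) + 1 = 5/4 + 1 = 9/4)
a(S) = 7/2 (a(S) = 1/(2/7 + 0) = 1/(2/7) = 7/2)
h(Y, E) = -30/7 + 9/(4*E) (h(Y, E) = -15/7/2 + 9/(4*E) = -15*2/7 + 9/(4*E) = -30/7 + 9/(4*E))
1/(h(29, -3) + 340) = 1/((3/28)*(21 - 40*(-3))/(-3) + 340) = 1/((3/28)*(-⅓)*(21 + 120) + 340) = 1/((3/28)*(-⅓)*141 + 340) = 1/(-141/28 + 340) = 1/(9379/28) = 28/9379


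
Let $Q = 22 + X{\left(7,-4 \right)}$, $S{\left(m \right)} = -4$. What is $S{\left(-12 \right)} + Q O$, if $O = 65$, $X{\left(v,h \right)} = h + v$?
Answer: $1621$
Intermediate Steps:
$Q = 25$ ($Q = 22 + \left(-4 + 7\right) = 22 + 3 = 25$)
$S{\left(-12 \right)} + Q O = -4 + 25 \cdot 65 = -4 + 1625 = 1621$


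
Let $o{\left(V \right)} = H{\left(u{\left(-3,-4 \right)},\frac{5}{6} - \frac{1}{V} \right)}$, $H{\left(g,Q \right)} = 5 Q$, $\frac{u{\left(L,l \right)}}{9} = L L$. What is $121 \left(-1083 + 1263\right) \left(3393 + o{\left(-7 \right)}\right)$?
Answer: $\frac{518040930}{7} \approx 7.4006 \cdot 10^{7}$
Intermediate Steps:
$u{\left(L,l \right)} = 9 L^{2}$ ($u{\left(L,l \right)} = 9 L L = 9 L^{2}$)
$o{\left(V \right)} = \frac{25}{6} - \frac{5}{V}$ ($o{\left(V \right)} = 5 \left(\frac{5}{6} - \frac{1}{V}\right) = \frac{25}{6} - \frac{5}{V}$)
$121 \left(-1083 + 1263\right) \left(3393 + o{\left(-7 \right)}\right) = 121 \left(-1083 + 1263\right) \left(3393 + \left(\frac{25}{6} - \frac{5}{-7}\right)\right) = 121 \cdot 180 \left(3393 + \left(\frac{25}{6} - - \frac{5}{7}\right)\right) = 121 \cdot 180 \left(3393 + \left(\frac{25}{6} + \frac{5}{7}\right)\right) = 121 \cdot 180 \left(3393 + \frac{205}{42}\right) = 121 \cdot 180 \cdot \frac{142711}{42} = 121 \cdot \frac{4281330}{7} = \frac{518040930}{7}$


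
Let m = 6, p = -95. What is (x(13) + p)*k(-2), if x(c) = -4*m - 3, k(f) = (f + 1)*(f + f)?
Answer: -488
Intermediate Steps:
k(f) = 2*f*(1 + f) (k(f) = (1 + f)*(2*f) = 2*f*(1 + f))
x(c) = -27 (x(c) = -4*6 - 3 = -24 - 3 = -27)
(x(13) + p)*k(-2) = (-27 - 95)*(2*(-2)*(1 - 2)) = -244*(-2)*(-1) = -122*4 = -488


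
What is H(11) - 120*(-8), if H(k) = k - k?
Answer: 960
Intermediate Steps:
H(k) = 0
H(11) - 120*(-8) = 0 - 120*(-8) = 0 - 20*(-48) = 0 + 960 = 960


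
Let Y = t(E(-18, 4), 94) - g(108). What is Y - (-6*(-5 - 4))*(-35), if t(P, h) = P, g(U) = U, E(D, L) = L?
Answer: 1786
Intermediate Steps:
Y = -104 (Y = 4 - 1*108 = 4 - 108 = -104)
Y - (-6*(-5 - 4))*(-35) = -104 - (-6*(-5 - 4))*(-35) = -104 - (-(-54))*(-35) = -104 - (-6*(-9))*(-35) = -104 - 54*(-35) = -104 - 1*(-1890) = -104 + 1890 = 1786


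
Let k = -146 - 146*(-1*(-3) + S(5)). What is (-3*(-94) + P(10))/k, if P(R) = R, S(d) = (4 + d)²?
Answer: -2/85 ≈ -0.023529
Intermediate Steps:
k = -12410 (k = -146 - 146*(-1*(-3) + (4 + 5)²) = -146 - 146*(3 + 9²) = -146 - 146*(3 + 81) = -146 - 146*84 = -146 - 12264 = -12410)
(-3*(-94) + P(10))/k = (-3*(-94) + 10)/(-12410) = (282 + 10)*(-1/12410) = 292*(-1/12410) = -2/85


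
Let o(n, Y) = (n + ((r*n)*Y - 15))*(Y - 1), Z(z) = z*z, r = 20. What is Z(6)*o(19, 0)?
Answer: -144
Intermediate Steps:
Z(z) = z**2
o(n, Y) = (-1 + Y)*(-15 + n + 20*Y*n) (o(n, Y) = (n + ((20*n)*Y - 15))*(Y - 1) = (n + (20*Y*n - 15))*(-1 + Y) = (n + (-15 + 20*Y*n))*(-1 + Y) = (-15 + n + 20*Y*n)*(-1 + Y) = (-1 + Y)*(-15 + n + 20*Y*n))
Z(6)*o(19, 0) = 6**2*(15 - 1*19 - 15*0 - 19*0*19 + 20*19*0**2) = 36*(15 - 19 + 0 + 0 + 20*19*0) = 36*(15 - 19 + 0 + 0 + 0) = 36*(-4) = -144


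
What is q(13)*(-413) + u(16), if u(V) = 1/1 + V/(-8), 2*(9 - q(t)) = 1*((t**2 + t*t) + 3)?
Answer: 133397/2 ≈ 66699.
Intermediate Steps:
q(t) = 15/2 - t**2 (q(t) = 9 - ((t**2 + t*t) + 3)/2 = 9 - ((t**2 + t**2) + 3)/2 = 9 - (2*t**2 + 3)/2 = 9 - (3 + 2*t**2)/2 = 9 + (-3/2 - t**2) = 15/2 - t**2)
u(V) = 1 - V/8 (u(V) = 1*1 + V*(-1/8) = 1 - V/8)
q(13)*(-413) + u(16) = (15/2 - 1*13**2)*(-413) + (1 - 1/8*16) = (15/2 - 1*169)*(-413) + (1 - 2) = (15/2 - 169)*(-413) - 1 = -323/2*(-413) - 1 = 133399/2 - 1 = 133397/2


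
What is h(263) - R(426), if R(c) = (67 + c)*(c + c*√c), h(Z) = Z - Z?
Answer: -210018 - 210018*√426 ≈ -4.5447e+6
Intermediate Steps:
h(Z) = 0
R(c) = (67 + c)*(c + c^(3/2))
h(263) - R(426) = 0 - (426² + 426^(5/2) + 67*426 + 67*426^(3/2)) = 0 - (181476 + 181476*√426 + 28542 + 67*(426*√426)) = 0 - (181476 + 181476*√426 + 28542 + 28542*√426) = 0 - (210018 + 210018*√426) = 0 + (-210018 - 210018*√426) = -210018 - 210018*√426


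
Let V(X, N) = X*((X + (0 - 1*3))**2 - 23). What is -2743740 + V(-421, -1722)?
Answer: -78419753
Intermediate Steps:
V(X, N) = X*(-23 + (-3 + X)**2) (V(X, N) = X*((X + (0 - 3))**2 - 23) = X*((X - 3)**2 - 23) = X*((-3 + X)**2 - 23) = X*(-23 + (-3 + X)**2))
-2743740 + V(-421, -1722) = -2743740 - 421*(-23 + (-3 - 421)**2) = -2743740 - 421*(-23 + (-424)**2) = -2743740 - 421*(-23 + 179776) = -2743740 - 421*179753 = -2743740 - 75676013 = -78419753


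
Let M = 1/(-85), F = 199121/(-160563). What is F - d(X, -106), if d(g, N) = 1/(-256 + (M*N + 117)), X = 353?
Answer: -59432306/48205953 ≈ -1.2329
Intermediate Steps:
F = -15317/12351 (F = 199121*(-1/160563) = -15317/12351 ≈ -1.2401)
M = -1/85 ≈ -0.011765
d(g, N) = 1/(-139 - N/85) (d(g, N) = 1/(-256 + (-N/85 + 117)) = 1/(-256 + (117 - N/85)) = 1/(-139 - N/85))
F - d(X, -106) = -15317/12351 - (-85)/(11815 - 106) = -15317/12351 - (-85)/11709 = -15317/12351 - 1*(-85/11709) = -15317/12351 + 85/11709 = -59432306/48205953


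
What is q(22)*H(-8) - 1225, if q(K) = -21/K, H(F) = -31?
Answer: -26299/22 ≈ -1195.4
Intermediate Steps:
q(22)*H(-8) - 1225 = -21/22*(-31) - 1225 = 651/22 - 1225 = -26299/22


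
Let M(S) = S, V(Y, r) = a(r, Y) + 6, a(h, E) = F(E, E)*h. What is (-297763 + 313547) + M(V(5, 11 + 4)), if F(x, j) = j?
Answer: 15865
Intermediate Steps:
a(h, E) = E*h
V(Y, r) = 6 + Y*r (V(Y, r) = Y*r + 6 = 6 + Y*r)
(-297763 + 313547) + M(V(5, 11 + 4)) = (-297763 + 313547) + (6 + 5*(11 + 4)) = 15784 + (6 + 5*15) = 15784 + (6 + 75) = 15784 + 81 = 15865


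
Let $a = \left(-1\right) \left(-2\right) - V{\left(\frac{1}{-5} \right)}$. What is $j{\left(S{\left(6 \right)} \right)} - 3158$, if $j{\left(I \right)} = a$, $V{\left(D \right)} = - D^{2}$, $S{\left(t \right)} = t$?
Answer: $- \frac{78899}{25} \approx -3156.0$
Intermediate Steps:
$a = \frac{51}{25}$ ($a = \left(-1\right) \left(-2\right) - - \left(\frac{1}{-5}\right)^{2} = 2 - - \left(- \frac{1}{5}\right)^{2} = 2 - \left(-1\right) \frac{1}{25} = 2 - - \frac{1}{25} = 2 + \frac{1}{25} = \frac{51}{25} \approx 2.04$)
$j{\left(I \right)} = \frac{51}{25}$
$j{\left(S{\left(6 \right)} \right)} - 3158 = \frac{51}{25} - 3158 = - \frac{78899}{25}$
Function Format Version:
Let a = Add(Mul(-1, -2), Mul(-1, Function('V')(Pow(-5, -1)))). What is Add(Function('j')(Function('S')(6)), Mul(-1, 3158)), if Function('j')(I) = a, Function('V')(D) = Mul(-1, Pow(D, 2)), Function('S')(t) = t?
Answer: Rational(-78899, 25) ≈ -3156.0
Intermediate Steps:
a = Rational(51, 25) (a = Add(Mul(-1, -2), Mul(-1, Mul(-1, Pow(Pow(-5, -1), 2)))) = Add(2, Mul(-1, Mul(-1, Pow(Rational(-1, 5), 2)))) = Add(2, Mul(-1, Mul(-1, Rational(1, 25)))) = Add(2, Mul(-1, Rational(-1, 25))) = Add(2, Rational(1, 25)) = Rational(51, 25) ≈ 2.0400)
Function('j')(I) = Rational(51, 25)
Add(Function('j')(Function('S')(6)), Mul(-1, 3158)) = Add(Rational(51, 25), Mul(-1, 3158)) = Add(Rational(51, 25), -3158) = Rational(-78899, 25)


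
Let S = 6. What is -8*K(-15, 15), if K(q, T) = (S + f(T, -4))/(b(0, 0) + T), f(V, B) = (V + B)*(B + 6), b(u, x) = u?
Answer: -224/15 ≈ -14.933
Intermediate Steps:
f(V, B) = (6 + B)*(B + V) (f(V, B) = (B + V)*(6 + B) = (6 + B)*(B + V))
K(q, T) = (-2 + 2*T)/T (K(q, T) = (6 + ((-4)² + 6*(-4) + 6*T - 4*T))/(0 + T) = (6 + (16 - 24 + 6*T - 4*T))/T = (6 + (-8 + 2*T))/T = (-2 + 2*T)/T)
-8*K(-15, 15) = -8*(2 - 2/15) = -8*28/15 = -224/15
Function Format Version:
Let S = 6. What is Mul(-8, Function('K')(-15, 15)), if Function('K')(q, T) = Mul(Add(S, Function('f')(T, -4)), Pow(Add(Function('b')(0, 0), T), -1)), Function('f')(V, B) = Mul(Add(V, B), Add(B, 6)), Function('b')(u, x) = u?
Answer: Rational(-224, 15) ≈ -14.933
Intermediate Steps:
Function('f')(V, B) = Mul(Add(6, B), Add(B, V)) (Function('f')(V, B) = Mul(Add(B, V), Add(6, B)) = Mul(Add(6, B), Add(B, V)))
Function('K')(q, T) = Mul(Pow(T, -1), Add(-2, Mul(2, T))) (Function('K')(q, T) = Mul(Add(6, Add(Pow(-4, 2), Mul(6, -4), Mul(6, T), Mul(-4, T))), Pow(Add(0, T), -1)) = Mul(Add(6, Add(16, -24, Mul(6, T), Mul(-4, T))), Pow(T, -1)) = Mul(Add(6, Add(-8, Mul(2, T))), Pow(T, -1)) = Mul(Add(-2, Mul(2, T)), Pow(T, -1)) = Mul(Pow(T, -1), Add(-2, Mul(2, T))))
Mul(-8, Function('K')(-15, 15)) = Mul(-8, Add(2, Mul(-2, Pow(15, -1)))) = Mul(-8, Add(2, Mul(-2, Rational(1, 15)))) = Mul(-8, Add(2, Rational(-2, 15))) = Mul(-8, Rational(28, 15)) = Rational(-224, 15)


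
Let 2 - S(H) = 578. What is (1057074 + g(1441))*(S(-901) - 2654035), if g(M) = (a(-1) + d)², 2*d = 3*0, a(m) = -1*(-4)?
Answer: -2806162741990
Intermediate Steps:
a(m) = 4
d = 0 (d = (3*0)/2 = (½)*0 = 0)
S(H) = -576 (S(H) = 2 - 1*578 = 2 - 578 = -576)
g(M) = 16 (g(M) = (4 + 0)² = 4² = 16)
(1057074 + g(1441))*(S(-901) - 2654035) = (1057074 + 16)*(-576 - 2654035) = 1057090*(-2654611) = -2806162741990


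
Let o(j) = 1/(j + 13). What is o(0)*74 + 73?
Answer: 1023/13 ≈ 78.692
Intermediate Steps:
o(j) = 1/(13 + j)
o(0)*74 + 73 = 74/(13 + 0) + 73 = 74/13 + 73 = 1023/13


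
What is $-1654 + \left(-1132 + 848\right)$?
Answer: $-1938$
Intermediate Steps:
$-1654 + \left(-1132 + 848\right) = -1654 - 284 = -1938$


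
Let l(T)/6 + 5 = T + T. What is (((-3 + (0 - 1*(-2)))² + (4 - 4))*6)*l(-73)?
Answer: -5436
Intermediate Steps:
l(T) = -30 + 12*T (l(T) = -30 + 6*(T + T) = -30 + 6*(2*T) = -30 + 12*T)
(((-3 + (0 - 1*(-2)))² + (4 - 4))*6)*l(-73) = (((-3 + (0 - 1*(-2)))² + (4 - 4))*6)*(-30 + 12*(-73)) = (((-3 + (0 + 2))² + 0)*6)*(-30 - 876) = (((-3 + 2)² + 0)*6)*(-906) = (((-1)² + 0)*6)*(-906) = ((1 + 0)*6)*(-906) = (1*6)*(-906) = 6*(-906) = -5436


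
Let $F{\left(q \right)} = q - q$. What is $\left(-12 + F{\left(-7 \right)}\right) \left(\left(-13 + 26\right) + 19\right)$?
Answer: $-384$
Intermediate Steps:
$F{\left(q \right)} = 0$
$\left(-12 + F{\left(-7 \right)}\right) \left(\left(-13 + 26\right) + 19\right) = \left(-12 + 0\right) \left(\left(-13 + 26\right) + 19\right) = - 12 \left(13 + 19\right) = \left(-12\right) 32 = -384$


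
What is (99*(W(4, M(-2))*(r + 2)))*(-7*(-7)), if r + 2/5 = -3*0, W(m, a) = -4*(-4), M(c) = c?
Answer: 620928/5 ≈ 1.2419e+5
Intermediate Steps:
W(m, a) = 16
r = -⅖ (r = -⅖ - 3*0 = -⅖ + 0 = -⅖ ≈ -0.40000)
(99*(W(4, M(-2))*(r + 2)))*(-7*(-7)) = (99*(16*(-⅖ + 2)))*(-7*(-7)) = (99*(16*(8/5)))*49 = (99*(128/5))*49 = (12672/5)*49 = 620928/5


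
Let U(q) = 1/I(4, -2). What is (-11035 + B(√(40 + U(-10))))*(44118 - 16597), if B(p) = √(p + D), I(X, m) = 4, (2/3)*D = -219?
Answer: -303694235 + 27521*I*√(1314 - 2*√161)/2 ≈ -3.0369e+8 + 4.9397e+5*I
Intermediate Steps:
D = -657/2 (D = (3/2)*(-219) = -657/2 ≈ -328.50)
U(q) = ¼ (U(q) = 1/4 = ¼)
B(p) = √(-657/2 + p) (B(p) = √(p - 657/2) = √(-657/2 + p))
(-11035 + B(√(40 + U(-10))))*(44118 - 16597) = (-11035 + √(-1314 + 4*√(40 + ¼))/2)*(44118 - 16597) = (-11035 + √(-1314 + 4*√(161/4))/2)*27521 = (-11035 + √(-1314 + 4*(√161/2))/2)*27521 = (-11035 + √(-1314 + 2*√161)/2)*27521 = -303694235 + 27521*√(-1314 + 2*√161)/2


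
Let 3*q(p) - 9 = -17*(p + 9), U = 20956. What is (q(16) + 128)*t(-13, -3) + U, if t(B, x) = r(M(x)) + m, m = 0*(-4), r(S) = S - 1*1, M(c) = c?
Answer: 62996/3 ≈ 20999.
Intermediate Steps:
r(S) = -1 + S (r(S) = S - 1 = -1 + S)
m = 0
q(p) = -48 - 17*p/3 (q(p) = 3 + (-17*(p + 9))/3 = 3 + (-17*(9 + p))/3 = 3 + (-153 - 17*p)/3 = 3 + (-51 - 17*p/3) = -48 - 17*p/3)
t(B, x) = -1 + x (t(B, x) = (-1 + x) + 0 = -1 + x)
(q(16) + 128)*t(-13, -3) + U = ((-48 - 17/3*16) + 128)*(-1 - 3) + 20956 = ((-48 - 272/3) + 128)*(-4) + 20956 = (-416/3 + 128)*(-4) + 20956 = -32/3*(-4) + 20956 = 128/3 + 20956 = 62996/3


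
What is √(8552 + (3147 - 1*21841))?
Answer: I*√10142 ≈ 100.71*I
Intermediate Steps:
√(8552 + (3147 - 1*21841)) = √(8552 + (3147 - 21841)) = √(8552 - 18694) = √(-10142) = I*√10142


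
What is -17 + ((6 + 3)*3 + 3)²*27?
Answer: 24283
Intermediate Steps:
-17 + ((6 + 3)*3 + 3)²*27 = -17 + (9*3 + 3)²*27 = -17 + (27 + 3)²*27 = -17 + 30²*27 = -17 + 900*27 = -17 + 24300 = 24283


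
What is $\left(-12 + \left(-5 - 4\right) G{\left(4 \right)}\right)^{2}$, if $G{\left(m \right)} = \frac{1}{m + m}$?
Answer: $\frac{11025}{64} \approx 172.27$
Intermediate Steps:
$G{\left(m \right)} = \frac{1}{2 m}$
$\left(-12 + \left(-5 - 4\right) G{\left(4 \right)}\right)^{2} = \left(-12 + \left(-5 - 4\right) \frac{1}{2 \cdot 4}\right)^{2} = \left(-12 - 9 \cdot \frac{1}{2} \cdot \frac{1}{4}\right)^{2} = \left(-12 - \frac{9}{8}\right)^{2} = \left(- \frac{105}{8}\right)^{2} = \frac{11025}{64}$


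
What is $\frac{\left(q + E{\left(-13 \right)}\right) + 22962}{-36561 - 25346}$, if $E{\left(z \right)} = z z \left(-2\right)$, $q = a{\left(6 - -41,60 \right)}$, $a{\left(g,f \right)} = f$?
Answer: $- \frac{22684}{61907} \approx -0.36642$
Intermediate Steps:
$q = 60$
$E{\left(z \right)} = - 2 z^{2}$ ($E{\left(z \right)} = z^{2} \left(-2\right) = - 2 z^{2}$)
$\frac{\left(q + E{\left(-13 \right)}\right) + 22962}{-36561 - 25346} = \frac{\left(60 - 2 \left(-13\right)^{2}\right) + 22962}{-36561 - 25346} = \frac{\left(60 - 338\right) + 22962}{-61907} = \left(\left(60 - 338\right) + 22962\right) \left(- \frac{1}{61907}\right) = \left(-278 + 22962\right) \left(- \frac{1}{61907}\right) = 22684 \left(- \frac{1}{61907}\right) = - \frac{22684}{61907}$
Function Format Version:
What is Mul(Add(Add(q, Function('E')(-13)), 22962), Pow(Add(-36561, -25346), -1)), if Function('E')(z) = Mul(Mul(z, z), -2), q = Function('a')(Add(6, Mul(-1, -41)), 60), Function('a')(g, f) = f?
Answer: Rational(-22684, 61907) ≈ -0.36642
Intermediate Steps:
q = 60
Function('E')(z) = Mul(-2, Pow(z, 2)) (Function('E')(z) = Mul(Pow(z, 2), -2) = Mul(-2, Pow(z, 2)))
Mul(Add(Add(q, Function('E')(-13)), 22962), Pow(Add(-36561, -25346), -1)) = Mul(Add(Add(60, Mul(-2, Pow(-13, 2))), 22962), Pow(Add(-36561, -25346), -1)) = Mul(Add(Add(60, Mul(-2, 169)), 22962), Pow(-61907, -1)) = Mul(Add(Add(60, -338), 22962), Rational(-1, 61907)) = Mul(Add(-278, 22962), Rational(-1, 61907)) = Mul(22684, Rational(-1, 61907)) = Rational(-22684, 61907)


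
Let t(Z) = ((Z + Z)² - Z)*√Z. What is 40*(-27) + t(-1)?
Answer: -1080 + 5*I ≈ -1080.0 + 5.0*I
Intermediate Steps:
t(Z) = √Z*(-Z + 4*Z²) (t(Z) = ((2*Z)² - Z)*√Z = (4*Z² - Z)*√Z = (-Z + 4*Z²)*√Z = √Z*(-Z + 4*Z²))
40*(-27) + t(-1) = 40*(-27) + (-1)^(3/2)*(-1 + 4*(-1)) = -1080 + (-I)*(-1 - 4) = -1080 - I*(-5) = -1080 + 5*I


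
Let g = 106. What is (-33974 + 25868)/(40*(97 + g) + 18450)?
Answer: -4053/13285 ≈ -0.30508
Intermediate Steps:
(-33974 + 25868)/(40*(97 + g) + 18450) = (-33974 + 25868)/(40*(97 + 106) + 18450) = -8106/(40*203 + 18450) = -8106/(8120 + 18450) = -8106/26570 = -8106*1/26570 = -4053/13285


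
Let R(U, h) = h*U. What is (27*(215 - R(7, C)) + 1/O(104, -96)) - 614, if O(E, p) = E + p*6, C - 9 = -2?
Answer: 1825695/472 ≈ 3868.0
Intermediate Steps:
C = 7 (C = 9 - 2 = 7)
R(U, h) = U*h
O(E, p) = E + 6*p
(27*(215 - R(7, C)) + 1/O(104, -96)) - 614 = (27*(215 - 7*7) + 1/(104 + 6*(-96))) - 614 = (27*(215 - 1*49) + 1/(104 - 576)) - 614 = (27*(215 - 49) + 1/(-472)) - 614 = (27*166 - 1/472) - 614 = (4482 - 1/472) - 614 = 2115503/472 - 614 = 1825695/472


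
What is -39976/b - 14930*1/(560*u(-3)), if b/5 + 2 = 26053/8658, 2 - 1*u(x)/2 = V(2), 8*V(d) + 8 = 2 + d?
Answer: -19395327989/2446360 ≈ -7928.2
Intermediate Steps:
V(d) = -¾ + d/8 (V(d) = -1 + (2 + d)/8 = -1 + (¼ + d/8) = -¾ + d/8)
u(x) = 5 (u(x) = 4 - 2*(-¾ + (⅛)*2) = 4 - 2*(-¾ + ¼) = 4 - 2*(-½) = 4 + 1 = 5)
b = 43685/8658 (b = -10 + 5*(26053/8658) = -10 + 130265/8658 = 43685/8658 ≈ 5.0456)
-39976/b - 14930*1/(560*u(-3)) = -39976/43685/8658 - 14930/(5*560) = -39976*8658/43685 - 14930/2800 = -346112208/43685 - 14930*1/2800 = -346112208/43685 - 1493/280 = -19395327989/2446360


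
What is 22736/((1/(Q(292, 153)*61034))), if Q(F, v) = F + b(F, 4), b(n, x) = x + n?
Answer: 815949386112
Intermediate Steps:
b(n, x) = n + x
Q(F, v) = 4 + 2*F (Q(F, v) = F + (F + 4) = F + (4 + F) = 4 + 2*F)
22736/((1/(Q(292, 153)*61034))) = 22736/((1/((4 + 2*292)*61034))) = 22736/(((1/61034)/(4 + 584))) = 22736/(((1/61034)/588)) = 22736/(((1/588)*(1/61034))) = 22736/(1/35887992) = 22736*35887992 = 815949386112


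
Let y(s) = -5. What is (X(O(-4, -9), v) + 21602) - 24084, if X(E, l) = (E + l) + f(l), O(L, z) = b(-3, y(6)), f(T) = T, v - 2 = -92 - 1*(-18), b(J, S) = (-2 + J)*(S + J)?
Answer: -2586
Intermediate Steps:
b(J, S) = (-2 + J)*(J + S)
v = -72 (v = 2 + (-92 - 1*(-18)) = 2 + (-92 + 18) = 2 - 74 = -72)
O(L, z) = 40 (O(L, z) = (-3)² - 2*(-3) - 2*(-5) - 3*(-5) = 9 + 6 + 10 + 15 = 40)
X(E, l) = E + 2*l (X(E, l) = (E + l) + l = E + 2*l)
(X(O(-4, -9), v) + 21602) - 24084 = ((40 + 2*(-72)) + 21602) - 24084 = ((40 - 144) + 21602) - 24084 = (-104 + 21602) - 24084 = 21498 - 24084 = -2586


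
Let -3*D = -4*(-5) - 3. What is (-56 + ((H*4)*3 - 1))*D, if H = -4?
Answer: 595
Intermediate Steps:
D = -17/3 (D = -(-4*(-5) - 3)/3 = -(20 - 3)/3 = -1/3*17 = -17/3 ≈ -5.6667)
(-56 + ((H*4)*3 - 1))*D = (-56 + (-4*4*3 - 1))*(-17/3) = (-56 + (-16*3 - 1))*(-17/3) = (-56 + (-48 - 1))*(-17/3) = (-56 - 49)*(-17/3) = -105*(-17/3) = 595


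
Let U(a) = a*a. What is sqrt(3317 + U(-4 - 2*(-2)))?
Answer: sqrt(3317) ≈ 57.593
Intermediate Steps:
U(a) = a**2
sqrt(3317 + U(-4 - 2*(-2))) = sqrt(3317 + (-4 - 2*(-2))**2) = sqrt(3317 + (-4 + 4)**2) = sqrt(3317 + 0**2) = sqrt(3317 + 0) = sqrt(3317)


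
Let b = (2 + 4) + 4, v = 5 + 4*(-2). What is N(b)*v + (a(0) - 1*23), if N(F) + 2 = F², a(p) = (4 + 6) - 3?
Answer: -310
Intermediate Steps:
a(p) = 7 (a(p) = 10 - 3 = 7)
v = -3 (v = 5 - 8 = -3)
b = 10 (b = 6 + 4 = 10)
N(F) = -2 + F²
N(b)*v + (a(0) - 1*23) = (-2 + 10²)*(-3) + (7 - 1*23) = (-2 + 100)*(-3) + (7 - 23) = 98*(-3) - 16 = -294 - 16 = -310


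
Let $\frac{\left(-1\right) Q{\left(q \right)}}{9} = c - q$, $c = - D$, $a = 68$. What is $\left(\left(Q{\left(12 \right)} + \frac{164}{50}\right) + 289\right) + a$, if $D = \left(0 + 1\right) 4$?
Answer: $\frac{12607}{25} \approx 504.28$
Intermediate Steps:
$D = 4$ ($D = 1 \cdot 4 = 4$)
$c = -4$ ($c = \left(-1\right) 4 = -4$)
$Q{\left(q \right)} = 36 + 9 q$ ($Q{\left(q \right)} = - 9 \left(-4 - q\right) = 36 + 9 q$)
$\left(\left(Q{\left(12 \right)} + \frac{164}{50}\right) + 289\right) + a = \left(\left(\left(36 + 9 \cdot 12\right) + \frac{164}{50}\right) + 289\right) + 68 = \left(\left(\left(36 + 108\right) + 164 \cdot \frac{1}{50}\right) + 289\right) + 68 = \left(\left(144 + \frac{82}{25}\right) + 289\right) + 68 = \left(\frac{3682}{25} + 289\right) + 68 = \frac{10907}{25} + 68 = \frac{12607}{25}$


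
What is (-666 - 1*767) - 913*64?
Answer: -59865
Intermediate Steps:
(-666 - 1*767) - 913*64 = (-666 - 767) - 58432 = -1433 - 58432 = -59865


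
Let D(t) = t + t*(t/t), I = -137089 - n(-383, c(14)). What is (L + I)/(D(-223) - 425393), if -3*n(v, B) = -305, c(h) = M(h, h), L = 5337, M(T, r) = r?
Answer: 395561/1277517 ≈ 0.30963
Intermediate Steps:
c(h) = h
n(v, B) = 305/3 (n(v, B) = -⅓*(-305) = 305/3)
I = -411572/3 (I = -137089 - 1*305/3 = -137089 - 305/3 = -411572/3 ≈ -1.3719e+5)
D(t) = 2*t (D(t) = t + t*1 = t + t = 2*t)
(L + I)/(D(-223) - 425393) = (5337 - 411572/3)/(2*(-223) - 425393) = -395561/(3*(-446 - 425393)) = -395561/3/(-425839) = -395561/3*(-1/425839) = 395561/1277517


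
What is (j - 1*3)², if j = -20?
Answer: 529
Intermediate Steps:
(j - 1*3)² = (-20 - 1*3)² = (-20 - 3)² = (-23)² = 529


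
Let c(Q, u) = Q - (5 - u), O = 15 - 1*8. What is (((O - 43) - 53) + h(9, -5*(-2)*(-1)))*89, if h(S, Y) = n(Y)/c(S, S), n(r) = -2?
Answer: -103151/13 ≈ -7934.7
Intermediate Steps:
O = 7 (O = 15 - 8 = 7)
c(Q, u) = -5 + Q + u (c(Q, u) = Q + (-5 + u) = -5 + Q + u)
h(S, Y) = -2/(-5 + 2*S) (h(S, Y) = -2/(-5 + S + S) = -2/(-5 + 2*S))
(((O - 43) - 53) + h(9, -5*(-2)*(-1)))*89 = (((7 - 43) - 53) - 2/(-5 + 2*9))*89 = ((-36 - 53) - 2/(-5 + 18))*89 = (-89 - 2/13)*89 = -1159/13*89 = -103151/13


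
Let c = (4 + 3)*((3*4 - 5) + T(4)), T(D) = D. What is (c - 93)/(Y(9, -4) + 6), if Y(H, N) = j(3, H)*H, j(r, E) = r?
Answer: -16/33 ≈ -0.48485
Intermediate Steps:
Y(H, N) = 3*H
c = 77 (c = (4 + 3)*((3*4 - 5) + 4) = 7*((12 - 5) + 4) = 7*(7 + 4) = 7*11 = 77)
(c - 93)/(Y(9, -4) + 6) = (77 - 93)/(3*9 + 6) = -16/(27 + 6) = -16/33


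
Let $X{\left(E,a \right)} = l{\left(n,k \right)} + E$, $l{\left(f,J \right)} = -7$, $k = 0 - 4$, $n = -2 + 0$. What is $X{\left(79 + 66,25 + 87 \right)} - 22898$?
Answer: $-22760$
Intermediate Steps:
$n = -2$
$k = -4$
$X{\left(E,a \right)} = -7 + E$
$X{\left(79 + 66,25 + 87 \right)} - 22898 = \left(-7 + \left(79 + 66\right)\right) - 22898 = \left(-7 + 145\right) - 22898 = 138 - 22898 = -22760$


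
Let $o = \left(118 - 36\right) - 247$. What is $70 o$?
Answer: $-11550$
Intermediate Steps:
$o = -165$ ($o = \left(118 - 36\right) - 247 = 82 - 247 = -165$)
$70 o = 70 \left(-165\right) = -11550$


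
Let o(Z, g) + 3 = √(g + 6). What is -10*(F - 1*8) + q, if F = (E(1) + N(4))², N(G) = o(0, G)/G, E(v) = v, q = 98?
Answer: 1369/8 - 5*√10/4 ≈ 167.17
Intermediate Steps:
o(Z, g) = -3 + √(6 + g) (o(Z, g) = -3 + √(g + 6) = -3 + √(6 + g))
N(G) = (-3 + √(6 + G))/G
F = (¼ + √10/4)² (F = (1 + (-3 + √(6 + 4))/4)² = (1 + (-3 + √10)/4)² = (1 + (-¾ + √10/4))² = (¼ + √10/4)² ≈ 1.0828)
-10*(F - 1*8) + q = -10*((1 + √10)²/16 - 1*8) + 98 = -10*((1 + √10)²/16 - 8) + 98 = -10*(-8 + (1 + √10)²/16) + 98 = (80 - 5*(1 + √10)²/8) + 98 = 178 - 5*(1 + √10)²/8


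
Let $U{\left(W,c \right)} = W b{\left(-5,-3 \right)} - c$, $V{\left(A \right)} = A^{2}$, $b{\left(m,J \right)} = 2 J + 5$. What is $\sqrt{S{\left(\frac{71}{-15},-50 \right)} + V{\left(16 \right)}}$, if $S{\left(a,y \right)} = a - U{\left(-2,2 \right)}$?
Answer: $\frac{\sqrt{56535}}{15} \approx 15.851$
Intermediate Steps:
$b{\left(m,J \right)} = 5 + 2 J$
$U{\left(W,c \right)} = - W - c$ ($U{\left(W,c \right)} = W \left(5 + 2 \left(-3\right)\right) - c = W \left(5 - 6\right) - c = W \left(-1\right) - c = - W - c$)
$S{\left(a,y \right)} = a$ ($S{\left(a,y \right)} = a - \left(\left(-1\right) \left(-2\right) - 2\right) = a - \left(2 - 2\right) = a - 0 = a + 0 = a$)
$\sqrt{S{\left(\frac{71}{-15},-50 \right)} + V{\left(16 \right)}} = \sqrt{\frac{71}{-15} + 16^{2}} = \sqrt{71 \left(- \frac{1}{15}\right) + 256} = \sqrt{- \frac{71}{15} + 256} = \sqrt{\frac{3769}{15}} = \frac{\sqrt{56535}}{15}$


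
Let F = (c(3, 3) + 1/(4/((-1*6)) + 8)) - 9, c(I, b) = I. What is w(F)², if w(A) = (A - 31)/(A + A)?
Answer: 657721/66564 ≈ 9.8810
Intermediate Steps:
F = -129/22 (F = (3 + 1/(4/((-1*6)) + 8)) - 9 = (3 + 1/(4/(-6) + 8)) - 9 = (3 + 1/(4*(-⅙) + 8)) - 9 = (3 + 1/(-⅔ + 8)) - 9 = (3 + 1/(22/3)) - 9 = (3 + 3/22) - 9 = 69/22 - 9 = -129/22 ≈ -5.8636)
w(A) = (-31 + A)/(2*A) (w(A) = (-31 + A)/((2*A)) = (-31 + A)*(1/(2*A)) = (-31 + A)/(2*A))
w(F)² = ((-31 - 129/22)/(2*(-129/22)))² = ((½)*(-22/129)*(-811/22))² = (811/258)² = 657721/66564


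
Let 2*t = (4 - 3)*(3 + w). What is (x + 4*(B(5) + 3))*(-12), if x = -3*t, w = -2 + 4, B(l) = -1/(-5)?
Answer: -318/5 ≈ -63.600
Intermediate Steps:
B(l) = ⅕ (B(l) = -1*(-⅕) = ⅕)
w = 2
t = 5/2 (t = ((4 - 3)*(3 + 2))/2 = (1*5)/2 = (½)*5 = 5/2 ≈ 2.5000)
x = -15/2 (x = -3*5/2 = -15/2 ≈ -7.5000)
(x + 4*(B(5) + 3))*(-12) = (-15/2 + 4*(⅕ + 3))*(-12) = (-15/2 + 4*(16/5))*(-12) = (-15/2 + 64/5)*(-12) = (53/10)*(-12) = -318/5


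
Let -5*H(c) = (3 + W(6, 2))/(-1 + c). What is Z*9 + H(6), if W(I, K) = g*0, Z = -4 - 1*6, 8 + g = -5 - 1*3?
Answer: -2253/25 ≈ -90.120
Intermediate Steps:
g = -16 (g = -8 + (-5 - 1*3) = -8 + (-5 - 3) = -8 - 8 = -16)
Z = -10 (Z = -4 - 6 = -10)
W(I, K) = 0 (W(I, K) = -16*0 = 0)
H(c) = -3/(5*(-1 + c)) (H(c) = -(3 + 0)/(5*(-1 + c)) = -3/(5*(-1 + c)))
Z*9 + H(6) = -10*9 - 3/(-5 + 5*6) = -90 - 3/(-5 + 30) = -90 - 3/25 = -2253/25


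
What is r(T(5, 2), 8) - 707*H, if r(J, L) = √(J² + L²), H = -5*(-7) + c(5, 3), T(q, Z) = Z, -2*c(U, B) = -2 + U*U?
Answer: -33229/2 + 2*√17 ≈ -16606.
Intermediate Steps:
c(U, B) = 1 - U²/2 (c(U, B) = -(-2 + U*U)/2 = -(-2 + U²)/2 = 1 - U²/2)
H = 47/2 (H = -5*(-7) + (1 - ½*5²) = 35 + (1 - ½*25) = 35 + (1 - 25/2) = 35 - 23/2 = 47/2 ≈ 23.500)
r(T(5, 2), 8) - 707*H = √(2² + 8²) - 707*47/2 = √(4 + 64) - 33229/2 = √68 - 33229/2 = 2*√17 - 33229/2 = -33229/2 + 2*√17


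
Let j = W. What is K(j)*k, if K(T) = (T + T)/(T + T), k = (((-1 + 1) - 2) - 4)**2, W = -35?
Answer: 36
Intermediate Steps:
j = -35
k = 36 (k = ((0 - 2) - 4)**2 = (-2 - 4)**2 = (-6)**2 = 36)
K(T) = 1 (K(T) = (2*T)/((2*T)) = (2*T)*(1/(2*T)) = 1)
K(j)*k = 1*36 = 36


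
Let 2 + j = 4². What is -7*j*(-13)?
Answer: 1274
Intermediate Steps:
j = 14 (j = -2 + 4² = -2 + 16 = 14)
-7*j*(-13) = -7*14*(-13) = -98*(-13) = 1274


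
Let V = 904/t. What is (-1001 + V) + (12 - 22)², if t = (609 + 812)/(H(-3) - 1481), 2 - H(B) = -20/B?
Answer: -7870091/4263 ≈ -1846.1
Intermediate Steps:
H(B) = 2 + 20/B (H(B) = 2 - (-20)/B = 2 + 20/B)
t = -4263/4457 (t = (609 + 812)/((2 + 20/(-3)) - 1481) = 1421/((2 + 20*(-⅓)) - 1481) = 1421/((2 - 20/3) - 1481) = 1421/(-14/3 - 1481) = 1421/(-4457/3) = 1421*(-3/4457) = -4263/4457 ≈ -0.95647)
V = -4029128/4263 (V = 904/(-4263/4457) = 904*(-4457/4263) = -4029128/4263 ≈ -945.14)
(-1001 + V) + (12 - 22)² = (-1001 - 4029128/4263) + (12 - 22)² = -8296391/4263 + (-10)² = -8296391/4263 + 100 = -7870091/4263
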